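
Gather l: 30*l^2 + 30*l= 30*l^2 + 30*l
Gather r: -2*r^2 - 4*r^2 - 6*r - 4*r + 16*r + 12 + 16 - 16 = -6*r^2 + 6*r + 12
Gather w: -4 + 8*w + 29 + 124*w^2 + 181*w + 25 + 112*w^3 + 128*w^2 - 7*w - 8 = 112*w^3 + 252*w^2 + 182*w + 42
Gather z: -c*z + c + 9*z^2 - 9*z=c + 9*z^2 + z*(-c - 9)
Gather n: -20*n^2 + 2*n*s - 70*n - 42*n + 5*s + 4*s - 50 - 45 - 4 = -20*n^2 + n*(2*s - 112) + 9*s - 99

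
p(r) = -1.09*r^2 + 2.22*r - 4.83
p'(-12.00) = 28.38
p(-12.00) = -188.43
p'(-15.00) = 34.92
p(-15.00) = -283.38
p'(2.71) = -3.69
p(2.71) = -6.82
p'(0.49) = 1.15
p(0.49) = -4.00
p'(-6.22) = 15.78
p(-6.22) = -60.81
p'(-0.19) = 2.63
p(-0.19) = -5.29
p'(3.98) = -6.46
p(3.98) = -13.26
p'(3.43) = -5.26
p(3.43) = -10.04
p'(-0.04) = 2.31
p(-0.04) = -4.92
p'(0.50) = 1.13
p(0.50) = -3.99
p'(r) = 2.22 - 2.18*r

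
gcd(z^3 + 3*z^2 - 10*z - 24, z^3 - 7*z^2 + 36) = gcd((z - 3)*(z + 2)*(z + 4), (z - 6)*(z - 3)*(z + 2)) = z^2 - z - 6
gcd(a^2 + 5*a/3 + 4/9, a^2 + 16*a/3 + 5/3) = a + 1/3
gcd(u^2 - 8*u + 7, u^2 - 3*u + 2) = u - 1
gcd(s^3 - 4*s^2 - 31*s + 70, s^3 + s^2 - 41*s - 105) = s^2 - 2*s - 35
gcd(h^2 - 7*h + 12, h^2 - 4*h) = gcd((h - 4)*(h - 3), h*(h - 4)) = h - 4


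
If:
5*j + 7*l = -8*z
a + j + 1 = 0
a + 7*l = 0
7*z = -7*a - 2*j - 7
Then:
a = -75/82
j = -7/82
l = 75/574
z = -5/82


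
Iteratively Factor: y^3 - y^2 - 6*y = (y - 3)*(y^2 + 2*y) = (y - 3)*(y + 2)*(y)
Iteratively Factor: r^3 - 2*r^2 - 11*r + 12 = (r - 1)*(r^2 - r - 12) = (r - 1)*(r + 3)*(r - 4)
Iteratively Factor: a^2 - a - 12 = (a - 4)*(a + 3)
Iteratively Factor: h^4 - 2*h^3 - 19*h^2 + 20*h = (h)*(h^3 - 2*h^2 - 19*h + 20) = h*(h - 5)*(h^2 + 3*h - 4) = h*(h - 5)*(h + 4)*(h - 1)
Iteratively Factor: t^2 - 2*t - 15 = (t + 3)*(t - 5)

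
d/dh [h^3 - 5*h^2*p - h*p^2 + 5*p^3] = 3*h^2 - 10*h*p - p^2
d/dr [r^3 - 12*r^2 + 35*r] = 3*r^2 - 24*r + 35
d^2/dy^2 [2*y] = 0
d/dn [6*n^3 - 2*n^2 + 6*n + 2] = 18*n^2 - 4*n + 6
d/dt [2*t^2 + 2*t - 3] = 4*t + 2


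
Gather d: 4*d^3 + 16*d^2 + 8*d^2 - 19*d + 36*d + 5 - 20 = 4*d^3 + 24*d^2 + 17*d - 15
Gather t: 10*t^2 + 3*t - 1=10*t^2 + 3*t - 1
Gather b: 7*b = 7*b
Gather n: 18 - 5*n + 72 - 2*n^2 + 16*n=-2*n^2 + 11*n + 90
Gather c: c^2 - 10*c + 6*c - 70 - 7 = c^2 - 4*c - 77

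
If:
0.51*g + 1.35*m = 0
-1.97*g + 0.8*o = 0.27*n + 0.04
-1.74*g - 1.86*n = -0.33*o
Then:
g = 0.437922614575507*o - 0.0232907588279489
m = 0.0087987311127807 - 0.165437432172969*o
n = 0.0217881292261458 - 0.2322501878287*o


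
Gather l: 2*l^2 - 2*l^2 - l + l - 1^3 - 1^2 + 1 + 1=0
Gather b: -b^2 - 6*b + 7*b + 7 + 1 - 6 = -b^2 + b + 2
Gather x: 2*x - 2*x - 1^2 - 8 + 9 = 0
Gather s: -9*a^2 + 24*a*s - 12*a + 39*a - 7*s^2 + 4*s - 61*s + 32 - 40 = -9*a^2 + 27*a - 7*s^2 + s*(24*a - 57) - 8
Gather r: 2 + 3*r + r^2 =r^2 + 3*r + 2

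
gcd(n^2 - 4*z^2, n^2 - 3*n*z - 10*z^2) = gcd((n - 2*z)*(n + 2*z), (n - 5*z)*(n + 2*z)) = n + 2*z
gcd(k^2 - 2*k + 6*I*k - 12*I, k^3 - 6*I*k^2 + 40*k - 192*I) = k + 6*I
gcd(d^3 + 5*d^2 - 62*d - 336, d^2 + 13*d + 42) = d^2 + 13*d + 42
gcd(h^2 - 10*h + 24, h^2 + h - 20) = h - 4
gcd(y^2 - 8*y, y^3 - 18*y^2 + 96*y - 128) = y - 8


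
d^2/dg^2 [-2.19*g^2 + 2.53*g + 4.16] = -4.38000000000000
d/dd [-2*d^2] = -4*d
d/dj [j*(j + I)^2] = (j + I)*(3*j + I)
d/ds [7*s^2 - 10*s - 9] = 14*s - 10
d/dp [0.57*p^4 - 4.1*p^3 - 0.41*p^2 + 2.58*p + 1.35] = 2.28*p^3 - 12.3*p^2 - 0.82*p + 2.58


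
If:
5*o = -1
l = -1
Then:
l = -1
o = -1/5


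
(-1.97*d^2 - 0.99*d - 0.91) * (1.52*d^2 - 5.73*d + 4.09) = -2.9944*d^4 + 9.7833*d^3 - 3.7678*d^2 + 1.1652*d - 3.7219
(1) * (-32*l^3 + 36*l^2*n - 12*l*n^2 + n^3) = -32*l^3 + 36*l^2*n - 12*l*n^2 + n^3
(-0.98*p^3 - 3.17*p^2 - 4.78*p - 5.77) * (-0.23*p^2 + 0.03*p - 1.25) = 0.2254*p^5 + 0.6997*p^4 + 2.2293*p^3 + 5.1462*p^2 + 5.8019*p + 7.2125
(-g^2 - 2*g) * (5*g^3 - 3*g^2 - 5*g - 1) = -5*g^5 - 7*g^4 + 11*g^3 + 11*g^2 + 2*g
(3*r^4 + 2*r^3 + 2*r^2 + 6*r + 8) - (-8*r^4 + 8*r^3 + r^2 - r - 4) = 11*r^4 - 6*r^3 + r^2 + 7*r + 12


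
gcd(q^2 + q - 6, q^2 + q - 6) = q^2 + q - 6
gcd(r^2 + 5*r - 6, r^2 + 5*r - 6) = r^2 + 5*r - 6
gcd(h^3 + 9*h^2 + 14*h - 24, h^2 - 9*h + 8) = h - 1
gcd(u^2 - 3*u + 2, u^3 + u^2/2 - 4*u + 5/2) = u - 1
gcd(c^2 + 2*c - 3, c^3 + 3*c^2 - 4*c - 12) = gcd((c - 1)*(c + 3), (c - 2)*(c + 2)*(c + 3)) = c + 3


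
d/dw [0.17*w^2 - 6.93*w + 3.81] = 0.34*w - 6.93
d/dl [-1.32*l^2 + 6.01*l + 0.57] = 6.01 - 2.64*l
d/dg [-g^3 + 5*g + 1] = 5 - 3*g^2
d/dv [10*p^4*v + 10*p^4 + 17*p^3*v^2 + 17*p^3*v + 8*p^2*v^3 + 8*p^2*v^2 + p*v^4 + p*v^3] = p*(10*p^3 + 34*p^2*v + 17*p^2 + 24*p*v^2 + 16*p*v + 4*v^3 + 3*v^2)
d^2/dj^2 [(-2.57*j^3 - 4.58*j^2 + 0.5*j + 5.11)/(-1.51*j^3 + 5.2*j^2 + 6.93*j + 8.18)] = (1.4210854715202e-14*j^7 + 61.2449960000001*j^6 + 154.519206*j^5 + 552.228744*j^4 + 1094.595822*j^3 - 877.091334*j^2 - 324.17274*j + 613.508426)/(3.442951*j^9 - 35.56956*j^8 + 75.087921*j^7 + 129.924506*j^6 + 40.7673569999999*j^5 - 899.162196*j^4 - 1798.346265*j^3 - 2222.364486*j^2 - 1391.108796*j - 547.343432)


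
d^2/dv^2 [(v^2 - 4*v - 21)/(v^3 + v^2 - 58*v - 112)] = 2*(v^6 - 12*v^5 + 36*v^4 + 438*v^3 + 1239*v^2 - 4746*v - 34468)/(v^9 + 3*v^8 - 171*v^7 - 683*v^6 + 9246*v^5 + 48732*v^4 - 118504*v^3 - 1092672*v^2 - 2182656*v - 1404928)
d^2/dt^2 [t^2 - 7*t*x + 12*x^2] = 2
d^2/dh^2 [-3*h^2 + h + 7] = -6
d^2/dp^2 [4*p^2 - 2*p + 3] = 8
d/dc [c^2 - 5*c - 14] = 2*c - 5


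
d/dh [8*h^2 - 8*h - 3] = 16*h - 8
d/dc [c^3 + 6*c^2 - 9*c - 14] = 3*c^2 + 12*c - 9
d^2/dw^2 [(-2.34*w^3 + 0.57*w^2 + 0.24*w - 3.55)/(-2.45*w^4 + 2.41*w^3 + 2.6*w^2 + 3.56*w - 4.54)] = (28.0916999999999*w^9 - 20.5285500000001*w^8 + 92.34099*w^7 + 691.375586*w^6 - 1432.803858*w^5 + 307.538724*w^4 + 324.114844*w^3 - 445.907328*w^2 + 702.593724*w + 142.535784)/(14.706125*w^12 - 43.398075*w^11 - 4.12996500000001*w^10 + 14.005979*w^9 + 212.25699*w^8 - 135.680688*w^7 - 152.679278*w^6 - 230.728368*w^5 + 378.420684*w^4 + 57.993556*w^3 + 11.843952*w^2 - 220.131888*w + 93.576664)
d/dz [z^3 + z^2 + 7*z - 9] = 3*z^2 + 2*z + 7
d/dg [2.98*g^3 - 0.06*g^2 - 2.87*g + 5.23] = 8.94*g^2 - 0.12*g - 2.87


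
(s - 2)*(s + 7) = s^2 + 5*s - 14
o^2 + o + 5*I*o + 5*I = (o + 1)*(o + 5*I)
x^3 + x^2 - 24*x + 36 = (x - 3)*(x - 2)*(x + 6)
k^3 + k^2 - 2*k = k*(k - 1)*(k + 2)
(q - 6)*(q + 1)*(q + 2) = q^3 - 3*q^2 - 16*q - 12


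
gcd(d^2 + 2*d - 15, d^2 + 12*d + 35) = d + 5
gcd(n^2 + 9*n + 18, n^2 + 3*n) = n + 3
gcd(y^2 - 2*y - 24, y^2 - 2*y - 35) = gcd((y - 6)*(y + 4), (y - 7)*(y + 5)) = 1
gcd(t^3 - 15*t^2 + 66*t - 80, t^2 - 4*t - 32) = t - 8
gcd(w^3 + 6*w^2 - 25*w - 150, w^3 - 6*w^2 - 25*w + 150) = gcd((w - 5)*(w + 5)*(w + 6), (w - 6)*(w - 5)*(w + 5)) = w^2 - 25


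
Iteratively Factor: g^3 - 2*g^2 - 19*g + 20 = (g - 5)*(g^2 + 3*g - 4) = (g - 5)*(g - 1)*(g + 4)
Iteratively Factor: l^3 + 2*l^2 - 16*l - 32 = (l + 4)*(l^2 - 2*l - 8) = (l + 2)*(l + 4)*(l - 4)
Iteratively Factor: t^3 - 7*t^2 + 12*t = (t)*(t^2 - 7*t + 12) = t*(t - 4)*(t - 3)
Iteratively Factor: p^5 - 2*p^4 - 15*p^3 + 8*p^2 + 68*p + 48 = (p - 3)*(p^4 + p^3 - 12*p^2 - 28*p - 16) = (p - 3)*(p + 1)*(p^3 - 12*p - 16) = (p - 4)*(p - 3)*(p + 1)*(p^2 + 4*p + 4) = (p - 4)*(p - 3)*(p + 1)*(p + 2)*(p + 2)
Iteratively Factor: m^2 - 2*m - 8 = (m + 2)*(m - 4)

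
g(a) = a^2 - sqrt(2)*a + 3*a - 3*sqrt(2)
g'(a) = 2*a - sqrt(2) + 3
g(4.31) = 21.17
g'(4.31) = 10.21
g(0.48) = -3.25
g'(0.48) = 2.55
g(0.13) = -4.02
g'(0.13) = 1.85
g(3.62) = 14.60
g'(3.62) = 8.83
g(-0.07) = -4.35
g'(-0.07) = 1.45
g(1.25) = -0.70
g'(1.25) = 4.09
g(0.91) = -1.97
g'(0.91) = 3.41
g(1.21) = -0.86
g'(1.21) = 4.01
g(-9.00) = 62.49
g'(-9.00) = -16.41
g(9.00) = 91.03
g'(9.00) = 19.59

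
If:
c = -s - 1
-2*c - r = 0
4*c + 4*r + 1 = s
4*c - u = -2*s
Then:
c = 2/3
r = -4/3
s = -5/3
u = -2/3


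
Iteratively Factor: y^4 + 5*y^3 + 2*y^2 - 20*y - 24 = (y + 2)*(y^3 + 3*y^2 - 4*y - 12) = (y - 2)*(y + 2)*(y^2 + 5*y + 6) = (y - 2)*(y + 2)*(y + 3)*(y + 2)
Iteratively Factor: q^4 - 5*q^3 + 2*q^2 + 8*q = (q - 4)*(q^3 - q^2 - 2*q) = (q - 4)*(q - 2)*(q^2 + q) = q*(q - 4)*(q - 2)*(q + 1)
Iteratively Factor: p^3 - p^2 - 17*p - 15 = (p - 5)*(p^2 + 4*p + 3) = (p - 5)*(p + 3)*(p + 1)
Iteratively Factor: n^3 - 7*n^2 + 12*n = (n)*(n^2 - 7*n + 12) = n*(n - 3)*(n - 4)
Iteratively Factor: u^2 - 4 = (u - 2)*(u + 2)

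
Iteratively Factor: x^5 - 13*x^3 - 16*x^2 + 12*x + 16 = (x + 2)*(x^4 - 2*x^3 - 9*x^2 + 2*x + 8) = (x - 1)*(x + 2)*(x^3 - x^2 - 10*x - 8) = (x - 4)*(x - 1)*(x + 2)*(x^2 + 3*x + 2) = (x - 4)*(x - 1)*(x + 2)^2*(x + 1)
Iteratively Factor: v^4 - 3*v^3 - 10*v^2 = (v)*(v^3 - 3*v^2 - 10*v) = v*(v - 5)*(v^2 + 2*v) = v^2*(v - 5)*(v + 2)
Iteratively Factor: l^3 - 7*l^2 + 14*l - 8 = (l - 1)*(l^2 - 6*l + 8) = (l - 2)*(l - 1)*(l - 4)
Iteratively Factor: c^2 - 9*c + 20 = (c - 4)*(c - 5)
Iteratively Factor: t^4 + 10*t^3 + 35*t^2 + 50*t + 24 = (t + 1)*(t^3 + 9*t^2 + 26*t + 24) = (t + 1)*(t + 2)*(t^2 + 7*t + 12) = (t + 1)*(t + 2)*(t + 3)*(t + 4)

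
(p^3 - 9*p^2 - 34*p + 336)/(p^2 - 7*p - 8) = (p^2 - p - 42)/(p + 1)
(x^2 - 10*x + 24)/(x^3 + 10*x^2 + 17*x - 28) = (x^2 - 10*x + 24)/(x^3 + 10*x^2 + 17*x - 28)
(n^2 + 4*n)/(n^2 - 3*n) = (n + 4)/(n - 3)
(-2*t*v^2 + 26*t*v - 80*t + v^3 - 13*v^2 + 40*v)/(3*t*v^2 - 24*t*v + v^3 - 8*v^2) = (-2*t*v + 10*t + v^2 - 5*v)/(v*(3*t + v))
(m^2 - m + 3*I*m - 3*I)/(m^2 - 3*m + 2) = (m + 3*I)/(m - 2)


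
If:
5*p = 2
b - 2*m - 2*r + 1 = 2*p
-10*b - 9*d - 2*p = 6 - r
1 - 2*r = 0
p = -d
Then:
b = -27/100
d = -2/5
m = -107/200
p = 2/5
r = 1/2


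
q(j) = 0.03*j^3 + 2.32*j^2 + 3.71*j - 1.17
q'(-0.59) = 1.00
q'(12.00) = 72.35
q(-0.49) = -2.43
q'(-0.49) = 1.46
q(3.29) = 37.22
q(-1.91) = -0.00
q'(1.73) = 12.01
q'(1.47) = 10.73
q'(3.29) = 19.95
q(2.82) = 28.41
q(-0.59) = -2.56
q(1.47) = 9.39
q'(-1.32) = -2.26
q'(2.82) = 17.51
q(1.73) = 12.35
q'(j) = 0.09*j^2 + 4.64*j + 3.71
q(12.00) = 429.27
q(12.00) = 429.27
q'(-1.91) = -4.82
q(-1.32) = -2.09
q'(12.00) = 72.35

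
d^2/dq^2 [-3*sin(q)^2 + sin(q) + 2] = -sin(q) - 6*cos(2*q)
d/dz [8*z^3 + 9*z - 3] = 24*z^2 + 9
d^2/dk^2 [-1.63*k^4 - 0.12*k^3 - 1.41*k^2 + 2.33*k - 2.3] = -19.56*k^2 - 0.72*k - 2.82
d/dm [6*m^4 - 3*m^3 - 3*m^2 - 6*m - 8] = 24*m^3 - 9*m^2 - 6*m - 6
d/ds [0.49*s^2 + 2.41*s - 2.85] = 0.98*s + 2.41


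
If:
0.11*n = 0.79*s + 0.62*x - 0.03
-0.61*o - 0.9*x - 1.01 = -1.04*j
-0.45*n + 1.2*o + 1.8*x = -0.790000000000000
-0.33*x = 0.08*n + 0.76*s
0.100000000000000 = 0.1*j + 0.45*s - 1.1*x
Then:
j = 0.54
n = -0.20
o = -0.69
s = 0.03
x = -0.03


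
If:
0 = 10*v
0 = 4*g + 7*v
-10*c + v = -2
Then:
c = 1/5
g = 0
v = 0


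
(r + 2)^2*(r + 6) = r^3 + 10*r^2 + 28*r + 24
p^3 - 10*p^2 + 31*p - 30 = (p - 5)*(p - 3)*(p - 2)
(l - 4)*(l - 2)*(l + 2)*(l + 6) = l^4 + 2*l^3 - 28*l^2 - 8*l + 96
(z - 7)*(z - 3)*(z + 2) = z^3 - 8*z^2 + z + 42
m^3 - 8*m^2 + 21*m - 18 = (m - 3)^2*(m - 2)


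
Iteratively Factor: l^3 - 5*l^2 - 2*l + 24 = (l - 4)*(l^2 - l - 6) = (l - 4)*(l + 2)*(l - 3)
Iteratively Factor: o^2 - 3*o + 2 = (o - 1)*(o - 2)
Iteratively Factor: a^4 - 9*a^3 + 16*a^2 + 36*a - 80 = (a - 4)*(a^3 - 5*a^2 - 4*a + 20) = (a - 4)*(a + 2)*(a^2 - 7*a + 10) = (a - 4)*(a - 2)*(a + 2)*(a - 5)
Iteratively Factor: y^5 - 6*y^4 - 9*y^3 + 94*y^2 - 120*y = (y)*(y^4 - 6*y^3 - 9*y^2 + 94*y - 120) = y*(y - 5)*(y^3 - y^2 - 14*y + 24) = y*(y - 5)*(y - 3)*(y^2 + 2*y - 8) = y*(y - 5)*(y - 3)*(y + 4)*(y - 2)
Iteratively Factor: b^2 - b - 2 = (b - 2)*(b + 1)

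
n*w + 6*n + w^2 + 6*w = (n + w)*(w + 6)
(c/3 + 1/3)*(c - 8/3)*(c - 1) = c^3/3 - 8*c^2/9 - c/3 + 8/9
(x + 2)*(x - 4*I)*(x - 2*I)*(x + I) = x^4 + 2*x^3 - 5*I*x^3 - 2*x^2 - 10*I*x^2 - 4*x - 8*I*x - 16*I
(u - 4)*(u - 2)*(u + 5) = u^3 - u^2 - 22*u + 40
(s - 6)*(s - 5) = s^2 - 11*s + 30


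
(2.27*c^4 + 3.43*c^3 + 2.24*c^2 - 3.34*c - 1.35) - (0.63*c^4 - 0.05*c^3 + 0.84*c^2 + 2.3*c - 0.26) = 1.64*c^4 + 3.48*c^3 + 1.4*c^2 - 5.64*c - 1.09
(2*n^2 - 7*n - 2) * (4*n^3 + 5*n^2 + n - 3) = 8*n^5 - 18*n^4 - 41*n^3 - 23*n^2 + 19*n + 6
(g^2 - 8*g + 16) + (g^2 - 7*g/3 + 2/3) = 2*g^2 - 31*g/3 + 50/3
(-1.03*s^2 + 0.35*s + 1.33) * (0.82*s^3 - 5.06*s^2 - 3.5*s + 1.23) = -0.8446*s^5 + 5.4988*s^4 + 2.9246*s^3 - 9.2217*s^2 - 4.2245*s + 1.6359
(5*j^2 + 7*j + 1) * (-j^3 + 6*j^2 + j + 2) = -5*j^5 + 23*j^4 + 46*j^3 + 23*j^2 + 15*j + 2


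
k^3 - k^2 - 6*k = k*(k - 3)*(k + 2)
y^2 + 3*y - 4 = (y - 1)*(y + 4)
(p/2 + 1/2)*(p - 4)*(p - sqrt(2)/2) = p^3/2 - 3*p^2/2 - sqrt(2)*p^2/4 - 2*p + 3*sqrt(2)*p/4 + sqrt(2)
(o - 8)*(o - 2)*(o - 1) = o^3 - 11*o^2 + 26*o - 16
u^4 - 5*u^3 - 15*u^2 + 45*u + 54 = (u - 6)*(u - 3)*(u + 1)*(u + 3)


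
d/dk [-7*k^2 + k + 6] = 1 - 14*k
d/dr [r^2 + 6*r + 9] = 2*r + 6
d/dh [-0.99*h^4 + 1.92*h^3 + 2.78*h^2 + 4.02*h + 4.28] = -3.96*h^3 + 5.76*h^2 + 5.56*h + 4.02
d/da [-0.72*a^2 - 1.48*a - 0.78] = -1.44*a - 1.48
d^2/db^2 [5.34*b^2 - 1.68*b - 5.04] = 10.6800000000000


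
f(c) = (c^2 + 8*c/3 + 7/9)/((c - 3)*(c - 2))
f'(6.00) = -1.34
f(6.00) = 4.40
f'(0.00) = 0.55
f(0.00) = 0.13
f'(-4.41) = -0.08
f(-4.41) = 0.18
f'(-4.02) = -0.08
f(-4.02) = 0.15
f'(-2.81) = -0.09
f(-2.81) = 0.04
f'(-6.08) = -0.06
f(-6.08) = 0.29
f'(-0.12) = 0.42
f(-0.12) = 0.07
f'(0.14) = 0.75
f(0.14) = 0.22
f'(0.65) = 2.33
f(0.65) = 0.92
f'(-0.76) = 0.07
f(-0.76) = -0.06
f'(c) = (2*c + 8/3)/((c - 3)*(c - 2)) - (c^2 + 8*c/3 + 7/9)/((c - 3)*(c - 2)^2) - (c^2 + 8*c/3 + 7/9)/((c - 3)^2*(c - 2)) = (-69*c^2 + 94*c + 179)/(9*(c^4 - 10*c^3 + 37*c^2 - 60*c + 36))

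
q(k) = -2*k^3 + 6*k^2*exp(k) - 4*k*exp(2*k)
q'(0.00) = -4.00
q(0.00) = 0.00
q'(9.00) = -4985344908.58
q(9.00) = -2359822248.16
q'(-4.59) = -125.68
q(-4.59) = 194.69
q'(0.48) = -10.32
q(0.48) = -3.00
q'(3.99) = -97299.78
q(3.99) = -41597.71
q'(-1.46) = -13.47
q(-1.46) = 9.51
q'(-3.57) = -75.50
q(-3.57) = 93.16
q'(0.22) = -5.58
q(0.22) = -1.03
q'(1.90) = -582.67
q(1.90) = -208.63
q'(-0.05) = -3.83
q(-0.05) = 0.20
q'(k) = 6*k^2*exp(k) - 6*k^2 - 8*k*exp(2*k) + 12*k*exp(k) - 4*exp(2*k)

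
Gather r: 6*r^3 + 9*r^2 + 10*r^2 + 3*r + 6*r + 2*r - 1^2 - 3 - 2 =6*r^3 + 19*r^2 + 11*r - 6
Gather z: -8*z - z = -9*z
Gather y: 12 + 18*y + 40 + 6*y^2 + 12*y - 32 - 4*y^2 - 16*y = 2*y^2 + 14*y + 20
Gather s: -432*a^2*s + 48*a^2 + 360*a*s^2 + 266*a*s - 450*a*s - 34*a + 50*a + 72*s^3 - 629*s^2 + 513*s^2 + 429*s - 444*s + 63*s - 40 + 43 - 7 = 48*a^2 + 16*a + 72*s^3 + s^2*(360*a - 116) + s*(-432*a^2 - 184*a + 48) - 4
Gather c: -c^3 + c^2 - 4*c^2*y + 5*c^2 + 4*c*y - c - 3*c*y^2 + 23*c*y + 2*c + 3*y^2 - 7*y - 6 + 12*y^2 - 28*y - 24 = -c^3 + c^2*(6 - 4*y) + c*(-3*y^2 + 27*y + 1) + 15*y^2 - 35*y - 30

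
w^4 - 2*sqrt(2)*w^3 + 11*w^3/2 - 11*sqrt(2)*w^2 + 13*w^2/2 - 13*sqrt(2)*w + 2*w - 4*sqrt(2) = (w + 1/2)*(w + 1)*(w + 4)*(w - 2*sqrt(2))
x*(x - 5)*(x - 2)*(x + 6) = x^4 - x^3 - 32*x^2 + 60*x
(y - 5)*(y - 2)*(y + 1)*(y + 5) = y^4 - y^3 - 27*y^2 + 25*y + 50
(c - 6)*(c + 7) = c^2 + c - 42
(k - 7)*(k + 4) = k^2 - 3*k - 28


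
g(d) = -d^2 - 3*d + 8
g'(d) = -2*d - 3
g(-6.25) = -12.31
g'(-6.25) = 9.50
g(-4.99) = -1.93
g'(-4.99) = 6.98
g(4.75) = -28.81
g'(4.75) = -12.50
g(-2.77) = 8.64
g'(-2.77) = 2.54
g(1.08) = 3.59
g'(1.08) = -5.16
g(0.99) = 4.05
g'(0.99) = -4.98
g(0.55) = 6.05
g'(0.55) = -4.10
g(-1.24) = 10.18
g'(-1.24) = -0.52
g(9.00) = -100.00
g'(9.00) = -21.00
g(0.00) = 8.00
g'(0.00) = -3.00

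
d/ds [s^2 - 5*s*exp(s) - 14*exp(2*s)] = -5*s*exp(s) + 2*s - 28*exp(2*s) - 5*exp(s)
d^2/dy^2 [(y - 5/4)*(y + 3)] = 2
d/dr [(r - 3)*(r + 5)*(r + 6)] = 3*r^2 + 16*r - 3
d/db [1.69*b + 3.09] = 1.69000000000000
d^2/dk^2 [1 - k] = 0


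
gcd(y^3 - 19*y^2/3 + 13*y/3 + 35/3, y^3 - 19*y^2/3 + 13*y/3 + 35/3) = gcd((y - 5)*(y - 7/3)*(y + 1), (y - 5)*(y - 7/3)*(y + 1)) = y^3 - 19*y^2/3 + 13*y/3 + 35/3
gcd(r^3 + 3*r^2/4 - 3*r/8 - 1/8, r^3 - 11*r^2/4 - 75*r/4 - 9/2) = r + 1/4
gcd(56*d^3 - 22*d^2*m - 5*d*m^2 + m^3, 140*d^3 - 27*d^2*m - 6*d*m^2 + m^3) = 7*d - m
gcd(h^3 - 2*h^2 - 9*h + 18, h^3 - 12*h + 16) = h - 2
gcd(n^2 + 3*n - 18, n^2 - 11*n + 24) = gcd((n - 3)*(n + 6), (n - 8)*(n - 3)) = n - 3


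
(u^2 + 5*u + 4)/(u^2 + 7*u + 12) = (u + 1)/(u + 3)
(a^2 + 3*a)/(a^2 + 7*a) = (a + 3)/(a + 7)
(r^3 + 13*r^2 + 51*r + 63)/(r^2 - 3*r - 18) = (r^2 + 10*r + 21)/(r - 6)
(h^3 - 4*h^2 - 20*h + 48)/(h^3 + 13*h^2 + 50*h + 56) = (h^2 - 8*h + 12)/(h^2 + 9*h + 14)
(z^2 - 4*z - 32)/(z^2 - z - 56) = (z + 4)/(z + 7)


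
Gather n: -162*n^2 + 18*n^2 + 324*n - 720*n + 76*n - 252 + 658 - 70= -144*n^2 - 320*n + 336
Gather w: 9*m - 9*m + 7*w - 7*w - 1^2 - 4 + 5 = 0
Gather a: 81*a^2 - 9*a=81*a^2 - 9*a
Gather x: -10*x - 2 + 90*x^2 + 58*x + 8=90*x^2 + 48*x + 6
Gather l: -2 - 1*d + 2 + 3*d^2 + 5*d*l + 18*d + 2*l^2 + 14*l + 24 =3*d^2 + 17*d + 2*l^2 + l*(5*d + 14) + 24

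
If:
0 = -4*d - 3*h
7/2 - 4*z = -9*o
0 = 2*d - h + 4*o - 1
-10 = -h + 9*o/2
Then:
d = 267/58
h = -178/29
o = -104/29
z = -1669/232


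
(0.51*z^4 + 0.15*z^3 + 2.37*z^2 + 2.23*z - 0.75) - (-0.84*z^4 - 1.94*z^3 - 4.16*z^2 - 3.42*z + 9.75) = 1.35*z^4 + 2.09*z^3 + 6.53*z^2 + 5.65*z - 10.5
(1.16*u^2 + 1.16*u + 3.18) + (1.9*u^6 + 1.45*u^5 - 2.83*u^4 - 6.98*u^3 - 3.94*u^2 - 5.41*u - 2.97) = 1.9*u^6 + 1.45*u^5 - 2.83*u^4 - 6.98*u^3 - 2.78*u^2 - 4.25*u + 0.21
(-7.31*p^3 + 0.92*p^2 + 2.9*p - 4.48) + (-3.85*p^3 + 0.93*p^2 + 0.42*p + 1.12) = -11.16*p^3 + 1.85*p^2 + 3.32*p - 3.36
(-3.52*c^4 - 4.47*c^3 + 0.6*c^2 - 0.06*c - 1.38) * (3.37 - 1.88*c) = 6.6176*c^5 - 3.4588*c^4 - 16.1919*c^3 + 2.1348*c^2 + 2.3922*c - 4.6506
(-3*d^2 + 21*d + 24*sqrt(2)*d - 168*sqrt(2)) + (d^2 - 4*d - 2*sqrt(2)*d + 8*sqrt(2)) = -2*d^2 + 17*d + 22*sqrt(2)*d - 160*sqrt(2)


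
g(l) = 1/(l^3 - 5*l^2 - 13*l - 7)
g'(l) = (-3*l^2 + 10*l + 13)/(l^3 - 5*l^2 - 13*l - 7)^2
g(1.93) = -0.02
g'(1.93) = 0.01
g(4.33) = -0.01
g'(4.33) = 0.00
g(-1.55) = -0.39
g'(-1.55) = -1.45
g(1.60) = -0.03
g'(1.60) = 0.02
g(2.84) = -0.02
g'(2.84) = 0.00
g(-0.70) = -1.44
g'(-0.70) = 9.43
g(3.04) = -0.02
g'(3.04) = 0.00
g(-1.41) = -0.71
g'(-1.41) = -3.53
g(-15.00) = 0.00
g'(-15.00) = 0.00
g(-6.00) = 0.00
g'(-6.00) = 0.00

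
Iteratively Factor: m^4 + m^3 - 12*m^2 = (m)*(m^3 + m^2 - 12*m) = m*(m + 4)*(m^2 - 3*m) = m^2*(m + 4)*(m - 3)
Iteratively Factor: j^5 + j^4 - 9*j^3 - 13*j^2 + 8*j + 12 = (j + 1)*(j^4 - 9*j^2 - 4*j + 12) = (j + 1)*(j + 2)*(j^3 - 2*j^2 - 5*j + 6) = (j + 1)*(j + 2)^2*(j^2 - 4*j + 3) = (j - 1)*(j + 1)*(j + 2)^2*(j - 3)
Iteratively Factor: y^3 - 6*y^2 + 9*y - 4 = (y - 1)*(y^2 - 5*y + 4) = (y - 1)^2*(y - 4)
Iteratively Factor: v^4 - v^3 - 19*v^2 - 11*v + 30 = (v + 3)*(v^3 - 4*v^2 - 7*v + 10) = (v - 5)*(v + 3)*(v^2 + v - 2) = (v - 5)*(v - 1)*(v + 3)*(v + 2)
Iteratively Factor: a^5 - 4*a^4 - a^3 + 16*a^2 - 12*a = (a)*(a^4 - 4*a^3 - a^2 + 16*a - 12) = a*(a - 3)*(a^3 - a^2 - 4*a + 4) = a*(a - 3)*(a - 1)*(a^2 - 4) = a*(a - 3)*(a - 1)*(a + 2)*(a - 2)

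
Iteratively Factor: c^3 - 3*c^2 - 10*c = (c + 2)*(c^2 - 5*c) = (c - 5)*(c + 2)*(c)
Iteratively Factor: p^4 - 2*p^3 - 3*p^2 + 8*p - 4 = (p - 2)*(p^3 - 3*p + 2) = (p - 2)*(p - 1)*(p^2 + p - 2) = (p - 2)*(p - 1)^2*(p + 2)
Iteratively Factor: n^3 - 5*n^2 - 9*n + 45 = (n - 5)*(n^2 - 9) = (n - 5)*(n + 3)*(n - 3)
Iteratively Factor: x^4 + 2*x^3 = (x)*(x^3 + 2*x^2) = x^2*(x^2 + 2*x) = x^2*(x + 2)*(x)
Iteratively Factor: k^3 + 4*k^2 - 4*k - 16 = (k + 4)*(k^2 - 4) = (k + 2)*(k + 4)*(k - 2)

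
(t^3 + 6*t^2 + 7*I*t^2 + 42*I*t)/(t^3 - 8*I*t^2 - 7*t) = (t^2 + t*(6 + 7*I) + 42*I)/(t^2 - 8*I*t - 7)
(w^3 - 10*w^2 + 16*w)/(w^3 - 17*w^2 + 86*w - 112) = w/(w - 7)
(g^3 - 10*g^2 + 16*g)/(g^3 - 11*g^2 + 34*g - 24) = g*(g^2 - 10*g + 16)/(g^3 - 11*g^2 + 34*g - 24)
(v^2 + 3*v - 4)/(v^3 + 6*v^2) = (v^2 + 3*v - 4)/(v^2*(v + 6))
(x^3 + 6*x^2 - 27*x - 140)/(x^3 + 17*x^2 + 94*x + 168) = (x - 5)/(x + 6)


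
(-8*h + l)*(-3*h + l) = 24*h^2 - 11*h*l + l^2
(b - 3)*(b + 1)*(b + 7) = b^3 + 5*b^2 - 17*b - 21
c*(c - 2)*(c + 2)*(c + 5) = c^4 + 5*c^3 - 4*c^2 - 20*c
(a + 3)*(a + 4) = a^2 + 7*a + 12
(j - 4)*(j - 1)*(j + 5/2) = j^3 - 5*j^2/2 - 17*j/2 + 10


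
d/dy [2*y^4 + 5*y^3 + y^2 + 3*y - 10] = 8*y^3 + 15*y^2 + 2*y + 3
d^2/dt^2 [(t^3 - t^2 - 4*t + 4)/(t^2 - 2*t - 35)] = 6*(11*t^3 + 39*t^2 + 1077*t - 263)/(t^6 - 6*t^5 - 93*t^4 + 412*t^3 + 3255*t^2 - 7350*t - 42875)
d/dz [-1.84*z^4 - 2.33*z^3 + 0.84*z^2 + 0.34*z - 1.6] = -7.36*z^3 - 6.99*z^2 + 1.68*z + 0.34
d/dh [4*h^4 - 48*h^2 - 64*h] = 16*h^3 - 96*h - 64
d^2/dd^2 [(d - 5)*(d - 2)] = 2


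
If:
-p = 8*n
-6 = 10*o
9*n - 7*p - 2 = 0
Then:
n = 2/65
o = -3/5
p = -16/65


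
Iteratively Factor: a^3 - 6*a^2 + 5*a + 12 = (a - 4)*(a^2 - 2*a - 3) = (a - 4)*(a + 1)*(a - 3)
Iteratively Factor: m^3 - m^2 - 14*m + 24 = (m + 4)*(m^2 - 5*m + 6) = (m - 3)*(m + 4)*(m - 2)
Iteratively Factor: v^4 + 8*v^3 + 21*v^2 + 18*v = (v + 3)*(v^3 + 5*v^2 + 6*v) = (v + 2)*(v + 3)*(v^2 + 3*v) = v*(v + 2)*(v + 3)*(v + 3)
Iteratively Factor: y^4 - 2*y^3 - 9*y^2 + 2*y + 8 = (y - 4)*(y^3 + 2*y^2 - y - 2) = (y - 4)*(y + 2)*(y^2 - 1) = (y - 4)*(y - 1)*(y + 2)*(y + 1)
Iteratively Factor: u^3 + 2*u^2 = (u)*(u^2 + 2*u) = u*(u + 2)*(u)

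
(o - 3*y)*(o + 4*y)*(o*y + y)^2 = o^4*y^2 + o^3*y^3 + 2*o^3*y^2 - 12*o^2*y^4 + 2*o^2*y^3 + o^2*y^2 - 24*o*y^4 + o*y^3 - 12*y^4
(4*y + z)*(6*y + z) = 24*y^2 + 10*y*z + z^2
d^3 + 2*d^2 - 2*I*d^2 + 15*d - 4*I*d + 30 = (d + 2)*(d - 5*I)*(d + 3*I)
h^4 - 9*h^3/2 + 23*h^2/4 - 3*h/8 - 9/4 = (h - 2)*(h - 3/2)^2*(h + 1/2)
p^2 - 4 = (p - 2)*(p + 2)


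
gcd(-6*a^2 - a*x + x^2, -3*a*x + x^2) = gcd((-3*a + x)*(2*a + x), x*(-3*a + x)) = -3*a + x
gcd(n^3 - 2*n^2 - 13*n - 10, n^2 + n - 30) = n - 5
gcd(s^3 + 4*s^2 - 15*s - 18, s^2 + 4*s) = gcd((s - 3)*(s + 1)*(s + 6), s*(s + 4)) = 1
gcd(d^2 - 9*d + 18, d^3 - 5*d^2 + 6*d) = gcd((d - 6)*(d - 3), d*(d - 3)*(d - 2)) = d - 3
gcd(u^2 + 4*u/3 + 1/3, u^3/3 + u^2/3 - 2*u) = 1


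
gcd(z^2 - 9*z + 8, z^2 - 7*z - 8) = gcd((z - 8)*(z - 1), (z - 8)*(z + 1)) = z - 8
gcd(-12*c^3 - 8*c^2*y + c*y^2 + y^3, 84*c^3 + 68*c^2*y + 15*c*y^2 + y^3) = 2*c + y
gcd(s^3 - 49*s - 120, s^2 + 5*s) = s + 5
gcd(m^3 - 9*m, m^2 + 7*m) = m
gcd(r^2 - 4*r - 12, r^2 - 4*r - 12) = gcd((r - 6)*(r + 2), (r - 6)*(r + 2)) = r^2 - 4*r - 12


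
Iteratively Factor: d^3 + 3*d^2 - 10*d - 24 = (d + 4)*(d^2 - d - 6) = (d + 2)*(d + 4)*(d - 3)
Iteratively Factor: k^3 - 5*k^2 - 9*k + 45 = (k + 3)*(k^2 - 8*k + 15) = (k - 5)*(k + 3)*(k - 3)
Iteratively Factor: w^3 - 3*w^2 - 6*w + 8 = (w - 4)*(w^2 + w - 2) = (w - 4)*(w + 2)*(w - 1)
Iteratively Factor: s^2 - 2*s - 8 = (s + 2)*(s - 4)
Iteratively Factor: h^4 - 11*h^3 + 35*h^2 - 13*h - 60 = (h - 3)*(h^3 - 8*h^2 + 11*h + 20) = (h - 4)*(h - 3)*(h^2 - 4*h - 5) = (h - 4)*(h - 3)*(h + 1)*(h - 5)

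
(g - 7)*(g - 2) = g^2 - 9*g + 14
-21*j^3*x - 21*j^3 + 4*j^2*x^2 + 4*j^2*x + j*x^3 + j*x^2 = (-3*j + x)*(7*j + x)*(j*x + j)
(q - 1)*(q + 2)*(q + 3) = q^3 + 4*q^2 + q - 6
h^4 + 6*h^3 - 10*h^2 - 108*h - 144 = (h + 2)*(h + 4)*(h - 3*sqrt(2))*(h + 3*sqrt(2))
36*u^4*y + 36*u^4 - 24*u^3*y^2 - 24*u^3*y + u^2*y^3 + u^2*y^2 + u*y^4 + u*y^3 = (-3*u + y)*(-2*u + y)*(6*u + y)*(u*y + u)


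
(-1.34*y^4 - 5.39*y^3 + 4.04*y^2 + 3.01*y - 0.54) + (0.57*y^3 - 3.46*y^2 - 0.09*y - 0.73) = -1.34*y^4 - 4.82*y^3 + 0.58*y^2 + 2.92*y - 1.27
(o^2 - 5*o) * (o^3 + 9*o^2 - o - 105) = o^5 + 4*o^4 - 46*o^3 - 100*o^2 + 525*o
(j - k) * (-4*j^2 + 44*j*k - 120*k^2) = -4*j^3 + 48*j^2*k - 164*j*k^2 + 120*k^3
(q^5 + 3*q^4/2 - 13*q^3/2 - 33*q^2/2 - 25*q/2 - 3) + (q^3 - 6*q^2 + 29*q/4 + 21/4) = q^5 + 3*q^4/2 - 11*q^3/2 - 45*q^2/2 - 21*q/4 + 9/4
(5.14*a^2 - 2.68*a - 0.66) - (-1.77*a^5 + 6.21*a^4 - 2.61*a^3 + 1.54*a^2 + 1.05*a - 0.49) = 1.77*a^5 - 6.21*a^4 + 2.61*a^3 + 3.6*a^2 - 3.73*a - 0.17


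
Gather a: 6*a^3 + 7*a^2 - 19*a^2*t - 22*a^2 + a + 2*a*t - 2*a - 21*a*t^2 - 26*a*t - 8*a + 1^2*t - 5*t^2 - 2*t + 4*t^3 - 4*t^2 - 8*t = 6*a^3 + a^2*(-19*t - 15) + a*(-21*t^2 - 24*t - 9) + 4*t^3 - 9*t^2 - 9*t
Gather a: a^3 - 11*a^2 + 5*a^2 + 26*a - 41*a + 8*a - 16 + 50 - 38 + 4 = a^3 - 6*a^2 - 7*a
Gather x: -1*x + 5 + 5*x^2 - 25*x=5*x^2 - 26*x + 5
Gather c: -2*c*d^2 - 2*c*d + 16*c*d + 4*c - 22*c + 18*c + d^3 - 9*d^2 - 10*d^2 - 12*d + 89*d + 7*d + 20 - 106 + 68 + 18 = c*(-2*d^2 + 14*d) + d^3 - 19*d^2 + 84*d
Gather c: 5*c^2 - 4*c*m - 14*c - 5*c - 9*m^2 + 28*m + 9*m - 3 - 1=5*c^2 + c*(-4*m - 19) - 9*m^2 + 37*m - 4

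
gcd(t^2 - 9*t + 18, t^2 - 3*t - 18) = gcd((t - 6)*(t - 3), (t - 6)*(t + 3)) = t - 6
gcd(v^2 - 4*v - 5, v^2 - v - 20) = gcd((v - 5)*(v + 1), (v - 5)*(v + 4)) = v - 5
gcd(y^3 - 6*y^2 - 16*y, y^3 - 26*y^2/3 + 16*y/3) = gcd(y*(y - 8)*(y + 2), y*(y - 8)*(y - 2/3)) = y^2 - 8*y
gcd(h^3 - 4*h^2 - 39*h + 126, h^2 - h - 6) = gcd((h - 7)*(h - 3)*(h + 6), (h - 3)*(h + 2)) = h - 3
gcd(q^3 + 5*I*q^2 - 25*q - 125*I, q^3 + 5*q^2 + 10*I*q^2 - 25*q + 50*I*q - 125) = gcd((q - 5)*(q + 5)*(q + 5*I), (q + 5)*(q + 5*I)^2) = q^2 + q*(5 + 5*I) + 25*I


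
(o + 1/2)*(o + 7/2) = o^2 + 4*o + 7/4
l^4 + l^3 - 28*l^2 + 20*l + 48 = (l - 4)*(l - 2)*(l + 1)*(l + 6)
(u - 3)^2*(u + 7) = u^3 + u^2 - 33*u + 63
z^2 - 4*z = z*(z - 4)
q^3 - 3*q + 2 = (q - 1)^2*(q + 2)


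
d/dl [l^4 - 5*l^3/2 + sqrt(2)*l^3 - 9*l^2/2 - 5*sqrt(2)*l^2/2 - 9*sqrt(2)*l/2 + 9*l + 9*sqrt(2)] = 4*l^3 - 15*l^2/2 + 3*sqrt(2)*l^2 - 9*l - 5*sqrt(2)*l - 9*sqrt(2)/2 + 9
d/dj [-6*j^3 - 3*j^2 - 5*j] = -18*j^2 - 6*j - 5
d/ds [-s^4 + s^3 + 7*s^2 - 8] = s*(-4*s^2 + 3*s + 14)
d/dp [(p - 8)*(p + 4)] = 2*p - 4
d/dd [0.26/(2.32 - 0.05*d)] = 0.013/(0.05*d - 2.32)^2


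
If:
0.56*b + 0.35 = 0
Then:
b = -0.62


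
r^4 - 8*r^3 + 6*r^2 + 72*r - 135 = (r - 5)*(r - 3)^2*(r + 3)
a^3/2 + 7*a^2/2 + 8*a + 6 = (a/2 + 1)*(a + 2)*(a + 3)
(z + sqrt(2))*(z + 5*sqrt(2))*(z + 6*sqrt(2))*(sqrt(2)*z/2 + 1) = sqrt(2)*z^4/2 + 13*z^3 + 53*sqrt(2)*z^2 + 142*z + 60*sqrt(2)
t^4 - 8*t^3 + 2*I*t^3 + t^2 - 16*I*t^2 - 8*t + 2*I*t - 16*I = (t - 8)*(t - I)*(t + I)*(t + 2*I)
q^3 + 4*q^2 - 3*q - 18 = (q - 2)*(q + 3)^2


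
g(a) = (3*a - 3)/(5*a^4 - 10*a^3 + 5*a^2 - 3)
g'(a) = (3*a - 3)*(-20*a^3 + 30*a^2 - 10*a)/(5*a^4 - 10*a^3 + 5*a^2 - 3)^2 + 3/(5*a^4 - 10*a^3 + 5*a^2 - 3) = 3*(5*a^4 - 10*a^3 + 5*a^2 - 10*a*(a - 1)*(2*a^2 - 3*a + 1) - 3)/(5*a^4 - 10*a^3 + 5*a^2 - 3)^2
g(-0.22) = 1.39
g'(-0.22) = -3.17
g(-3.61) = -0.01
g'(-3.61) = -0.01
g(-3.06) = -0.02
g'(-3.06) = -0.01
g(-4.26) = -0.01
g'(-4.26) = -0.00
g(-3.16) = -0.01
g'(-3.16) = -0.01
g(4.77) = 0.01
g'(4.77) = -0.00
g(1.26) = -0.32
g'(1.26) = -1.86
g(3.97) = 0.01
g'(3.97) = -0.01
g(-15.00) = 0.00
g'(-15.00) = 0.00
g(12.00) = 0.00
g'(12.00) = 0.00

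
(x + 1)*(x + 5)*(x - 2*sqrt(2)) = x^3 - 2*sqrt(2)*x^2 + 6*x^2 - 12*sqrt(2)*x + 5*x - 10*sqrt(2)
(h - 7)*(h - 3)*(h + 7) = h^3 - 3*h^2 - 49*h + 147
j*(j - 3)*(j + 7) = j^3 + 4*j^2 - 21*j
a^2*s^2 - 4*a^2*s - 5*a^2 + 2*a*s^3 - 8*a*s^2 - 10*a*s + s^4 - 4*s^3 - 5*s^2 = (a + s)^2*(s - 5)*(s + 1)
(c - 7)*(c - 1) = c^2 - 8*c + 7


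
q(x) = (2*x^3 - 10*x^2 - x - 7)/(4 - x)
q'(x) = (6*x^2 - 20*x - 1)/(4 - x) + (2*x^3 - 10*x^2 - x - 7)/(4 - x)^2 = (-4*x^3 + 34*x^2 - 80*x - 11)/(x^2 - 8*x + 16)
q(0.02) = -1.76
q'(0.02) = -0.79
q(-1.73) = -7.95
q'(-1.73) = 7.61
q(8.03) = -93.23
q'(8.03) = -32.77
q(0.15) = -1.91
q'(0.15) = -1.50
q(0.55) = -2.97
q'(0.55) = -3.81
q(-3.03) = -21.54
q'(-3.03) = 13.25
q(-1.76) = -8.18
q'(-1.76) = 7.74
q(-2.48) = -14.90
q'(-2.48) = 10.90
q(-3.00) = -21.14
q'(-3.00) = 13.12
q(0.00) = -1.75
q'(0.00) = -0.69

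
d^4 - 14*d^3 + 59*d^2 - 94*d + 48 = (d - 8)*(d - 3)*(d - 2)*(d - 1)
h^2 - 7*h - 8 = (h - 8)*(h + 1)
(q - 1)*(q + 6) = q^2 + 5*q - 6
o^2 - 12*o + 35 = (o - 7)*(o - 5)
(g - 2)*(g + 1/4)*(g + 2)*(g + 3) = g^4 + 13*g^3/4 - 13*g^2/4 - 13*g - 3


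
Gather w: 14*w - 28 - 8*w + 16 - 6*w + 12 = 0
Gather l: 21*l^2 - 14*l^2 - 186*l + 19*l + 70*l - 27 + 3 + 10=7*l^2 - 97*l - 14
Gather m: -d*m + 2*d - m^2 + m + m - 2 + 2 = 2*d - m^2 + m*(2 - d)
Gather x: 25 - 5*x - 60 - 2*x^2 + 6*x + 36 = -2*x^2 + x + 1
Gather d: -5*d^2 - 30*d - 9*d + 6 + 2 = -5*d^2 - 39*d + 8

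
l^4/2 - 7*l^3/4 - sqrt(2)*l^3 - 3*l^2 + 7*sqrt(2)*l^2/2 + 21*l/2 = l*(l/2 + sqrt(2)/2)*(l - 7/2)*(l - 3*sqrt(2))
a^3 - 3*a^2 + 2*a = a*(a - 2)*(a - 1)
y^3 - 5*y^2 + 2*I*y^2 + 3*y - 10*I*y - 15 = (y - 5)*(y - I)*(y + 3*I)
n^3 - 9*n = n*(n - 3)*(n + 3)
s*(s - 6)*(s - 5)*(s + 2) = s^4 - 9*s^3 + 8*s^2 + 60*s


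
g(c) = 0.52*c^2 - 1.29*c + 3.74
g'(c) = 1.04*c - 1.29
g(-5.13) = 24.04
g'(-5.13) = -6.63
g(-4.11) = 17.83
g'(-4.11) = -5.56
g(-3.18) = 13.10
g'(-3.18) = -4.60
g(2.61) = 3.92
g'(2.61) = 1.42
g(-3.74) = 15.84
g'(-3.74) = -5.18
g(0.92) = 2.99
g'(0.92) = -0.33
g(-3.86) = 16.47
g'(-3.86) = -5.30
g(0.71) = 3.09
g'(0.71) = -0.55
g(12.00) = 63.14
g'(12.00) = 11.19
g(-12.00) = 94.10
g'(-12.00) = -13.77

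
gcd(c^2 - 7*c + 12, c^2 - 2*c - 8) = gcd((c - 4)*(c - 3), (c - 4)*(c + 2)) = c - 4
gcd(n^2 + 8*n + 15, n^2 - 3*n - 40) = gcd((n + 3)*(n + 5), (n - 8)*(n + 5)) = n + 5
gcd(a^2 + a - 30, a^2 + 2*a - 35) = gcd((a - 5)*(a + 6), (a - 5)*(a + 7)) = a - 5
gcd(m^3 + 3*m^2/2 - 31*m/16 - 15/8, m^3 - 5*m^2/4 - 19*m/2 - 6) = m^2 + 11*m/4 + 3/2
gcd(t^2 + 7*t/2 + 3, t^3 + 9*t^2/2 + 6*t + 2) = t + 2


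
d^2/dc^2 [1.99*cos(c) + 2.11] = -1.99*cos(c)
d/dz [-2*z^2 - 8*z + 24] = -4*z - 8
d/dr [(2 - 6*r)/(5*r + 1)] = -16/(5*r + 1)^2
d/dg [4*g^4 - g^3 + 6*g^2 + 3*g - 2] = 16*g^3 - 3*g^2 + 12*g + 3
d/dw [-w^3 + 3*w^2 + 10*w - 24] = -3*w^2 + 6*w + 10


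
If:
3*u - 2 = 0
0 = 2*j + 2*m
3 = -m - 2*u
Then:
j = 13/3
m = -13/3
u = 2/3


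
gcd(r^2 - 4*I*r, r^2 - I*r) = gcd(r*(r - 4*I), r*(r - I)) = r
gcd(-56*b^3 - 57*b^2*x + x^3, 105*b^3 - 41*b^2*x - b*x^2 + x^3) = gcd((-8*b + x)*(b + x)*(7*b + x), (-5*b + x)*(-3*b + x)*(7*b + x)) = 7*b + x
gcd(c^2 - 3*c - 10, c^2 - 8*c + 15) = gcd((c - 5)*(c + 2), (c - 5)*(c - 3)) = c - 5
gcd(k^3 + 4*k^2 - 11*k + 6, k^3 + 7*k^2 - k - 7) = k - 1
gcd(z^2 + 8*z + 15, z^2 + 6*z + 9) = z + 3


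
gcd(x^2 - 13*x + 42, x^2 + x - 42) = x - 6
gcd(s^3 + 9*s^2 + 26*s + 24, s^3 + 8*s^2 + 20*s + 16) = s^2 + 6*s + 8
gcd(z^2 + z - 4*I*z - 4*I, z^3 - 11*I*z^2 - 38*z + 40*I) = z - 4*I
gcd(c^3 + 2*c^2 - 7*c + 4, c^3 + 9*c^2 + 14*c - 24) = c^2 + 3*c - 4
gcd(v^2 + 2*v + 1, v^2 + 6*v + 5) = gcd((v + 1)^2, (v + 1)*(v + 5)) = v + 1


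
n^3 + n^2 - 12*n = n*(n - 3)*(n + 4)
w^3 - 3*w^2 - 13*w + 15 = (w - 5)*(w - 1)*(w + 3)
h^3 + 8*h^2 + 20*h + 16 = (h + 2)^2*(h + 4)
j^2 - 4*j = j*(j - 4)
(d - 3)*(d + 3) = d^2 - 9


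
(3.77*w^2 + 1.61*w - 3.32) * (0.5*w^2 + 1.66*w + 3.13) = 1.885*w^4 + 7.0632*w^3 + 12.8127*w^2 - 0.4719*w - 10.3916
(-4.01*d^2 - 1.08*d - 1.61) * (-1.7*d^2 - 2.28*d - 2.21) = 6.817*d^4 + 10.9788*d^3 + 14.0615*d^2 + 6.0576*d + 3.5581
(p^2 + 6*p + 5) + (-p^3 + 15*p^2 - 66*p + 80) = -p^3 + 16*p^2 - 60*p + 85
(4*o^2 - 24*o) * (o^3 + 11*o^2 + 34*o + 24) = 4*o^5 + 20*o^4 - 128*o^3 - 720*o^2 - 576*o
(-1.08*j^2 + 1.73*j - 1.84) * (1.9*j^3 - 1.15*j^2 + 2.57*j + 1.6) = -2.052*j^5 + 4.529*j^4 - 8.2611*j^3 + 4.8341*j^2 - 1.9608*j - 2.944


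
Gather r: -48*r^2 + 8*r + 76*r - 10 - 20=-48*r^2 + 84*r - 30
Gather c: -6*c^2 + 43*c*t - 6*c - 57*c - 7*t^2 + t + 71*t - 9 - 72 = -6*c^2 + c*(43*t - 63) - 7*t^2 + 72*t - 81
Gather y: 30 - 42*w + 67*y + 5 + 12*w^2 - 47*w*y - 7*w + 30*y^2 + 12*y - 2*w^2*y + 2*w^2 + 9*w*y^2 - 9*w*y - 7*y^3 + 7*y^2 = 14*w^2 - 49*w - 7*y^3 + y^2*(9*w + 37) + y*(-2*w^2 - 56*w + 79) + 35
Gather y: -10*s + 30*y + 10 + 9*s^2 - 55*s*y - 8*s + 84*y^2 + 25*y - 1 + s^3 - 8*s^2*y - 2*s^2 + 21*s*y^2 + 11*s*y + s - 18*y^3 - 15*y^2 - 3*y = s^3 + 7*s^2 - 17*s - 18*y^3 + y^2*(21*s + 69) + y*(-8*s^2 - 44*s + 52) + 9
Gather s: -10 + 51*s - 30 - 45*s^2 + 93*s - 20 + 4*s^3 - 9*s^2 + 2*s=4*s^3 - 54*s^2 + 146*s - 60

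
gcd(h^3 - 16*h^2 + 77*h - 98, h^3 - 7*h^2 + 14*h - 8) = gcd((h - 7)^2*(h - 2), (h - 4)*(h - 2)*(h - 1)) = h - 2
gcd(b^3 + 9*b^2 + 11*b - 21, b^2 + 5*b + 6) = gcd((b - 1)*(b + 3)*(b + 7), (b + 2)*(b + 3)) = b + 3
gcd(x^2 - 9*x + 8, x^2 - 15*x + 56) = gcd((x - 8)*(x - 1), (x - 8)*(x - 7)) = x - 8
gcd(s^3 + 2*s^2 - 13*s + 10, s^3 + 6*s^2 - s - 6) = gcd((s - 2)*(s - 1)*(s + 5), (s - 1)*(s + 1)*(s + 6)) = s - 1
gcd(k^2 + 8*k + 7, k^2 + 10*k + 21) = k + 7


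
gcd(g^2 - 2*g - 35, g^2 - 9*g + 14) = g - 7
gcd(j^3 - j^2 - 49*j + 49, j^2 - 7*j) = j - 7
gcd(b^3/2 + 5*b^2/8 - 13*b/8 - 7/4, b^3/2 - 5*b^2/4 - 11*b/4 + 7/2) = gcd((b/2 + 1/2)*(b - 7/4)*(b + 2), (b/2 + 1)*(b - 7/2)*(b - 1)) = b + 2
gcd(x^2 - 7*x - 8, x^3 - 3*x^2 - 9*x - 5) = x + 1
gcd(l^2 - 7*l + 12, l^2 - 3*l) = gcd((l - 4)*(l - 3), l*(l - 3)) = l - 3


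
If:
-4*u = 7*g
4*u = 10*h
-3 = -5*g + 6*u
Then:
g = 6/31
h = -21/155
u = -21/62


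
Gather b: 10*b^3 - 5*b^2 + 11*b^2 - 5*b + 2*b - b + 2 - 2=10*b^3 + 6*b^2 - 4*b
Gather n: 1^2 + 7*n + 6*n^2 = 6*n^2 + 7*n + 1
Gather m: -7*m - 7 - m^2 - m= -m^2 - 8*m - 7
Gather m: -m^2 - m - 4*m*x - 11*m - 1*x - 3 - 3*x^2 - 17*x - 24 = -m^2 + m*(-4*x - 12) - 3*x^2 - 18*x - 27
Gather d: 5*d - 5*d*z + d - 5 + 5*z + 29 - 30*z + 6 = d*(6 - 5*z) - 25*z + 30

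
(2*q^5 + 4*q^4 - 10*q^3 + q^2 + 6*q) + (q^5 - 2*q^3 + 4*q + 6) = 3*q^5 + 4*q^4 - 12*q^3 + q^2 + 10*q + 6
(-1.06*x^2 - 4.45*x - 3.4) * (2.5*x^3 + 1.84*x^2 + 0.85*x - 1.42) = -2.65*x^5 - 13.0754*x^4 - 17.589*x^3 - 8.5333*x^2 + 3.429*x + 4.828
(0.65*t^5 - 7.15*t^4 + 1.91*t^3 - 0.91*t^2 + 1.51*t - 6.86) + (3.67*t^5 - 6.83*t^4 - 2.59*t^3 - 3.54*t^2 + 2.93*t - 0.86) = 4.32*t^5 - 13.98*t^4 - 0.68*t^3 - 4.45*t^2 + 4.44*t - 7.72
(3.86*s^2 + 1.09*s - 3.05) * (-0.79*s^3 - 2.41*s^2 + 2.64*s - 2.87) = -3.0494*s^5 - 10.1637*s^4 + 9.973*s^3 - 0.850099999999999*s^2 - 11.1803*s + 8.7535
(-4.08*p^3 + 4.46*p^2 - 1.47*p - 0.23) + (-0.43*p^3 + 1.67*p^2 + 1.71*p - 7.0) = -4.51*p^3 + 6.13*p^2 + 0.24*p - 7.23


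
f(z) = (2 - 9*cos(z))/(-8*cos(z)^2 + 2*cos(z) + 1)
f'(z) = (2 - 9*cos(z))*(-16*sin(z)*cos(z) + 2*sin(z))/(-8*cos(z)^2 + 2*cos(z) + 1)^2 + 9*sin(z)/(-8*cos(z)^2 + 2*cos(z) + 1)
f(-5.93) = 1.55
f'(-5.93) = 0.92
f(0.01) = 1.40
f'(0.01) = 0.02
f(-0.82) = 3.05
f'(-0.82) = -9.77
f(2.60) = -1.47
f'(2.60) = 1.11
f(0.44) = 1.64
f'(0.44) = 1.31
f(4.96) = -0.20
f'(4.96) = -9.02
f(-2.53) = -1.56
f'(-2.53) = -1.39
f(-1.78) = 16.15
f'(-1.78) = -387.71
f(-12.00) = 1.86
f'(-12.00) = 2.21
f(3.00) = -1.24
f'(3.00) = 0.21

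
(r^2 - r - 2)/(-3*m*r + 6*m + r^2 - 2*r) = (r + 1)/(-3*m + r)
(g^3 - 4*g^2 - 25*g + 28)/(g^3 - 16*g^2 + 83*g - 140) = (g^2 + 3*g - 4)/(g^2 - 9*g + 20)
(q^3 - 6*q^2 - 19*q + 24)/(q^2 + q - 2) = (q^2 - 5*q - 24)/(q + 2)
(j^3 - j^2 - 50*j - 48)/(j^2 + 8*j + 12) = (j^2 - 7*j - 8)/(j + 2)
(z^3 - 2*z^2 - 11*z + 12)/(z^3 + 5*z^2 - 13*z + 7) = (z^2 - z - 12)/(z^2 + 6*z - 7)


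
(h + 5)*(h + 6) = h^2 + 11*h + 30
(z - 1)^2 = z^2 - 2*z + 1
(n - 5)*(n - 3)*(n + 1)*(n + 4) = n^4 - 3*n^3 - 21*n^2 + 43*n + 60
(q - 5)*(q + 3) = q^2 - 2*q - 15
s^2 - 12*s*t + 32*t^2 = (s - 8*t)*(s - 4*t)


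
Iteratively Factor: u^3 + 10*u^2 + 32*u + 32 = (u + 4)*(u^2 + 6*u + 8) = (u + 4)^2*(u + 2)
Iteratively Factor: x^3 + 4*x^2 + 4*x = (x + 2)*(x^2 + 2*x) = (x + 2)^2*(x)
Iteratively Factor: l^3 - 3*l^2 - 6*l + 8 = (l - 4)*(l^2 + l - 2) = (l - 4)*(l - 1)*(l + 2)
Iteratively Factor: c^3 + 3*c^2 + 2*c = (c + 1)*(c^2 + 2*c) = (c + 1)*(c + 2)*(c)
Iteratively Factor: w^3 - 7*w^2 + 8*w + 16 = (w - 4)*(w^2 - 3*w - 4) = (w - 4)^2*(w + 1)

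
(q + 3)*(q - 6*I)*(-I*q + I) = -I*q^3 - 6*q^2 - 2*I*q^2 - 12*q + 3*I*q + 18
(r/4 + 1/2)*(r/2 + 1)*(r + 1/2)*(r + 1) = r^4/8 + 11*r^3/16 + 21*r^2/16 + r + 1/4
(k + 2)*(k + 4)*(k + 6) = k^3 + 12*k^2 + 44*k + 48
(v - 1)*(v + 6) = v^2 + 5*v - 6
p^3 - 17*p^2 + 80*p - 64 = (p - 8)^2*(p - 1)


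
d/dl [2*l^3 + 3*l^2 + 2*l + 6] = 6*l^2 + 6*l + 2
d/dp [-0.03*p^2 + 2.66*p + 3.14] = 2.66 - 0.06*p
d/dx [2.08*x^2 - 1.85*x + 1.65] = 4.16*x - 1.85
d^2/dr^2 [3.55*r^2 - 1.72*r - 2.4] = 7.10000000000000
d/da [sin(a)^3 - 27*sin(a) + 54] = 3*(sin(a)^2 - 9)*cos(a)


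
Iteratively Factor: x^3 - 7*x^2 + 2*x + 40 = (x - 5)*(x^2 - 2*x - 8) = (x - 5)*(x + 2)*(x - 4)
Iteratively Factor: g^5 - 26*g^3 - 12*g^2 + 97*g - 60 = (g + 4)*(g^4 - 4*g^3 - 10*g^2 + 28*g - 15) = (g + 3)*(g + 4)*(g^3 - 7*g^2 + 11*g - 5) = (g - 5)*(g + 3)*(g + 4)*(g^2 - 2*g + 1) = (g - 5)*(g - 1)*(g + 3)*(g + 4)*(g - 1)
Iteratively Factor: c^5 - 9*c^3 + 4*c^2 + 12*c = (c)*(c^4 - 9*c^2 + 4*c + 12) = c*(c + 1)*(c^3 - c^2 - 8*c + 12) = c*(c - 2)*(c + 1)*(c^2 + c - 6) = c*(c - 2)*(c + 1)*(c + 3)*(c - 2)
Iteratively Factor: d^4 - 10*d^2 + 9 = (d - 3)*(d^3 + 3*d^2 - d - 3) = (d - 3)*(d - 1)*(d^2 + 4*d + 3) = (d - 3)*(d - 1)*(d + 1)*(d + 3)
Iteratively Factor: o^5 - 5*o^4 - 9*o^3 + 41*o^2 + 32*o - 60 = (o + 2)*(o^4 - 7*o^3 + 5*o^2 + 31*o - 30) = (o - 3)*(o + 2)*(o^3 - 4*o^2 - 7*o + 10) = (o - 3)*(o - 1)*(o + 2)*(o^2 - 3*o - 10) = (o - 5)*(o - 3)*(o - 1)*(o + 2)*(o + 2)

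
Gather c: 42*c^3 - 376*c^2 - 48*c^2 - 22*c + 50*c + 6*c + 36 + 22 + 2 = 42*c^3 - 424*c^2 + 34*c + 60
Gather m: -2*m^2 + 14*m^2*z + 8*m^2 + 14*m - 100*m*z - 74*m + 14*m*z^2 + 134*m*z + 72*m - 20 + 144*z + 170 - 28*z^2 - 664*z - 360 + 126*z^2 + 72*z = m^2*(14*z + 6) + m*(14*z^2 + 34*z + 12) + 98*z^2 - 448*z - 210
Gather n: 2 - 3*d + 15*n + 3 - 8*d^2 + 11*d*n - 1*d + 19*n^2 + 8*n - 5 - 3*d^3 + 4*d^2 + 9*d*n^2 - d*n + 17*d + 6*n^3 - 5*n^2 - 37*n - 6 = -3*d^3 - 4*d^2 + 13*d + 6*n^3 + n^2*(9*d + 14) + n*(10*d - 14) - 6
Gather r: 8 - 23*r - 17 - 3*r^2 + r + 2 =-3*r^2 - 22*r - 7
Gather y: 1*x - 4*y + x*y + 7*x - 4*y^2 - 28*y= 8*x - 4*y^2 + y*(x - 32)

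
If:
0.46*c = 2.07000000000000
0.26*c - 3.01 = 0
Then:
No Solution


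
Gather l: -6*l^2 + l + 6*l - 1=-6*l^2 + 7*l - 1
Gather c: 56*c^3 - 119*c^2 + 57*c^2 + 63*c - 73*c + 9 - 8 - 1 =56*c^3 - 62*c^2 - 10*c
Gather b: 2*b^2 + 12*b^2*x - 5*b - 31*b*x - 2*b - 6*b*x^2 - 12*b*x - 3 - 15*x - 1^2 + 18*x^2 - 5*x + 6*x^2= b^2*(12*x + 2) + b*(-6*x^2 - 43*x - 7) + 24*x^2 - 20*x - 4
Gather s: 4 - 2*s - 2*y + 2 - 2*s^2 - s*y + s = -2*s^2 + s*(-y - 1) - 2*y + 6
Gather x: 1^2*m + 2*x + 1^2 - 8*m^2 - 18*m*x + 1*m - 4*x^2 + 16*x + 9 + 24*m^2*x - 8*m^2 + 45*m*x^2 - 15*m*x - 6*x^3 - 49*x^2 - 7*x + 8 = -16*m^2 + 2*m - 6*x^3 + x^2*(45*m - 53) + x*(24*m^2 - 33*m + 11) + 18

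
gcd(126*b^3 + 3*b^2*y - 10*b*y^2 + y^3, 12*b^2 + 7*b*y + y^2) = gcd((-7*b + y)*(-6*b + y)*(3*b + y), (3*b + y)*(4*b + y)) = 3*b + y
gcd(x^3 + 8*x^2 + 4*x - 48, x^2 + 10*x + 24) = x^2 + 10*x + 24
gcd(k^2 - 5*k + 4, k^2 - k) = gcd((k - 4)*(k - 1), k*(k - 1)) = k - 1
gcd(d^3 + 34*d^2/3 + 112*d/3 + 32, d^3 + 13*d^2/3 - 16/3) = d^2 + 16*d/3 + 16/3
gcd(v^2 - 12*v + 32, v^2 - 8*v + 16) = v - 4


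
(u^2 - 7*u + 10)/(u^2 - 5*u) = (u - 2)/u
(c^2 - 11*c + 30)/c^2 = 1 - 11/c + 30/c^2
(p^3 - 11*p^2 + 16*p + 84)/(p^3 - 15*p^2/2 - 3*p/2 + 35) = 2*(p - 6)/(2*p - 5)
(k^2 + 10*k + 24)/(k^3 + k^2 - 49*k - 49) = (k^2 + 10*k + 24)/(k^3 + k^2 - 49*k - 49)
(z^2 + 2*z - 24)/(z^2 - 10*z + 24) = (z + 6)/(z - 6)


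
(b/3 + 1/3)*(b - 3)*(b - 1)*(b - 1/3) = b^4/3 - 10*b^3/9 + 10*b/9 - 1/3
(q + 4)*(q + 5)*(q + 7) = q^3 + 16*q^2 + 83*q + 140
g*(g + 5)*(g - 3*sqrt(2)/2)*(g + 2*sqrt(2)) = g^4 + sqrt(2)*g^3/2 + 5*g^3 - 6*g^2 + 5*sqrt(2)*g^2/2 - 30*g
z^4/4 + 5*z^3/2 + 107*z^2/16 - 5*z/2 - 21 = (z/4 + 1)*(z - 3/2)*(z + 7/2)*(z + 4)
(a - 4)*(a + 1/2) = a^2 - 7*a/2 - 2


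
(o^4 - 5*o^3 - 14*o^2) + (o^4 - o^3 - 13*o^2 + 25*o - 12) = 2*o^4 - 6*o^3 - 27*o^2 + 25*o - 12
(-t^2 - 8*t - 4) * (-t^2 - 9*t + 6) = t^4 + 17*t^3 + 70*t^2 - 12*t - 24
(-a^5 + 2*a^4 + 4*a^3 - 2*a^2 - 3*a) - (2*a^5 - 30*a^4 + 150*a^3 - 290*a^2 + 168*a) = -3*a^5 + 32*a^4 - 146*a^3 + 288*a^2 - 171*a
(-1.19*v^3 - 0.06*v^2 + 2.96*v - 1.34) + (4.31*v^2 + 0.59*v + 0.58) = -1.19*v^3 + 4.25*v^2 + 3.55*v - 0.76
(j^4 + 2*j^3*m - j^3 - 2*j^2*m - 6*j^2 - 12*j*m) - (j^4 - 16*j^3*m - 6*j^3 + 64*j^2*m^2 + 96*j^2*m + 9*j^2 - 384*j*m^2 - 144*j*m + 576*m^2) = 18*j^3*m + 5*j^3 - 64*j^2*m^2 - 98*j^2*m - 15*j^2 + 384*j*m^2 + 132*j*m - 576*m^2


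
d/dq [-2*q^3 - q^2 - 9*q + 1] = -6*q^2 - 2*q - 9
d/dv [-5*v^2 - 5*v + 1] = -10*v - 5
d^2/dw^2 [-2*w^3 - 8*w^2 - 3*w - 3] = -12*w - 16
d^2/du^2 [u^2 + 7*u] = 2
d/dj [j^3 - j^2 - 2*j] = 3*j^2 - 2*j - 2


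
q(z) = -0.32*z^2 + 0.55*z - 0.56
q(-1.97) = -2.89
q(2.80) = -1.53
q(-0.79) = -1.19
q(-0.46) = -0.88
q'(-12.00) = 8.23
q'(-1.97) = 1.81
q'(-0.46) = 0.84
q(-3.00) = -5.09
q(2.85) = -1.59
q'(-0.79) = 1.06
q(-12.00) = -53.24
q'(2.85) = -1.27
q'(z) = 0.55 - 0.64*z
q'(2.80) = -1.24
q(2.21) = -0.91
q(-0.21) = -0.69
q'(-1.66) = 1.61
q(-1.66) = -2.35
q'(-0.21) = 0.68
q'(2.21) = -0.86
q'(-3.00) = 2.47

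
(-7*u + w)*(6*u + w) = -42*u^2 - u*w + w^2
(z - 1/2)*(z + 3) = z^2 + 5*z/2 - 3/2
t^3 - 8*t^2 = t^2*(t - 8)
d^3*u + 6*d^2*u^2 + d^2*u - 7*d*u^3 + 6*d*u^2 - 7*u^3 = (d - u)*(d + 7*u)*(d*u + u)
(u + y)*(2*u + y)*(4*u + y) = 8*u^3 + 14*u^2*y + 7*u*y^2 + y^3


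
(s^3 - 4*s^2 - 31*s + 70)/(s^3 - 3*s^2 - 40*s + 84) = (s + 5)/(s + 6)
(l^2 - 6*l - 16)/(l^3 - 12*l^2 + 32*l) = (l + 2)/(l*(l - 4))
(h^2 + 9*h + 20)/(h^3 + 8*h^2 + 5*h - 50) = (h + 4)/(h^2 + 3*h - 10)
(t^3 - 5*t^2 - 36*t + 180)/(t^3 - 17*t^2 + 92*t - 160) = (t^2 - 36)/(t^2 - 12*t + 32)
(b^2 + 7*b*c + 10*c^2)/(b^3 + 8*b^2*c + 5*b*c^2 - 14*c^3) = (b + 5*c)/(b^2 + 6*b*c - 7*c^2)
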